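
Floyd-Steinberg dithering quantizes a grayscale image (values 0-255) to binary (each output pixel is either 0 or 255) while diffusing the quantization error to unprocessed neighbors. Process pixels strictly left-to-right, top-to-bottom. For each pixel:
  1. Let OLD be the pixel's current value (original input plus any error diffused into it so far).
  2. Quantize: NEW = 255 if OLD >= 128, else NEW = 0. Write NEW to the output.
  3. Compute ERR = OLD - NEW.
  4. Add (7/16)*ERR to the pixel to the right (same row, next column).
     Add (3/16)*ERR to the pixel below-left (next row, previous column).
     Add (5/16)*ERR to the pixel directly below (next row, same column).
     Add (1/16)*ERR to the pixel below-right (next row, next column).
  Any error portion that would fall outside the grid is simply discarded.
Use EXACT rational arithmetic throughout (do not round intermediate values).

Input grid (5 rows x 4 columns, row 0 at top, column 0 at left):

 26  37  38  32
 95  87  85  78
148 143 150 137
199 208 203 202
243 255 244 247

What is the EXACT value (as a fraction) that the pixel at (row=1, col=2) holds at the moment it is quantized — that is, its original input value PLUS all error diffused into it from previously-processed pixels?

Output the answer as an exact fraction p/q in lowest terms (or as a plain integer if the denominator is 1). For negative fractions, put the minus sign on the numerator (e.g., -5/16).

Answer: 2540123/32768

Derivation:
(0,0): OLD=26 → NEW=0, ERR=26
(0,1): OLD=387/8 → NEW=0, ERR=387/8
(0,2): OLD=7573/128 → NEW=0, ERR=7573/128
(0,3): OLD=118547/2048 → NEW=0, ERR=118547/2048
(1,0): OLD=14361/128 → NEW=0, ERR=14361/128
(1,1): OLD=167855/1024 → NEW=255, ERR=-93265/1024
(1,2): OLD=2540123/32768 → NEW=0, ERR=2540123/32768
Target (1,2): original=85, with diffused error = 2540123/32768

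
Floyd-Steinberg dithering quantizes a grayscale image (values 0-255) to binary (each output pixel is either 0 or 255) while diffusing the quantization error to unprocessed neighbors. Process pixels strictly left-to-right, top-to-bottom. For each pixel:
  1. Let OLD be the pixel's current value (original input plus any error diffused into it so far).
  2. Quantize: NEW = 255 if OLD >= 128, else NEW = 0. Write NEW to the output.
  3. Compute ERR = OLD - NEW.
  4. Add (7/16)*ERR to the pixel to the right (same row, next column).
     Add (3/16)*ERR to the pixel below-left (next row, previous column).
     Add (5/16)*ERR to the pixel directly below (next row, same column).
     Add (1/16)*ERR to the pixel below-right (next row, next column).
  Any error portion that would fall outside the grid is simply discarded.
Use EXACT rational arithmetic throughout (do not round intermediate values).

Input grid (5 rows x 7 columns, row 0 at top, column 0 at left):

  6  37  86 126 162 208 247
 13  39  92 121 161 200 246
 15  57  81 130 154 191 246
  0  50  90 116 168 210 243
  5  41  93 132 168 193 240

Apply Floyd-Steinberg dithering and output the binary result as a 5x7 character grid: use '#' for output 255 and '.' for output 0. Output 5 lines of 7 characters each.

Answer: ...#.##
..#.###
...#.##
..#.###
...#.##

Derivation:
(0,0): OLD=6 → NEW=0, ERR=6
(0,1): OLD=317/8 → NEW=0, ERR=317/8
(0,2): OLD=13227/128 → NEW=0, ERR=13227/128
(0,3): OLD=350637/2048 → NEW=255, ERR=-171603/2048
(0,4): OLD=4107195/32768 → NEW=0, ERR=4107195/32768
(0,5): OLD=137802269/524288 → NEW=255, ERR=4108829/524288
(0,6): OLD=2100747979/8388608 → NEW=255, ERR=-38347061/8388608
(1,0): OLD=2855/128 → NEW=0, ERR=2855/128
(1,1): OLD=82833/1024 → NEW=0, ERR=82833/1024
(1,2): OLD=4798821/32768 → NEW=255, ERR=-3557019/32768
(1,3): OLD=10129793/131072 → NEW=0, ERR=10129793/131072
(1,4): OLD=1931171811/8388608 → NEW=255, ERR=-207923229/8388608
(1,5): OLD=13326595027/67108864 → NEW=255, ERR=-3786165293/67108864
(1,6): OLD=236629379325/1073741824 → NEW=255, ERR=-37174785795/1073741824
(2,0): OLD=608459/16384 → NEW=0, ERR=608459/16384
(2,1): OLD=41715945/524288 → NEW=0, ERR=41715945/524288
(2,2): OLD=850895355/8388608 → NEW=0, ERR=850895355/8388608
(2,3): OLD=12555869667/67108864 → NEW=255, ERR=-4556890653/67108864
(2,4): OLD=59484517651/536870912 → NEW=0, ERR=59484517651/536870912
(2,5): OLD=3673106507121/17179869184 → NEW=255, ERR=-707760134799/17179869184
(2,6): OLD=58722402986023/274877906944 → NEW=255, ERR=-11371463284697/274877906944
(3,0): OLD=222501275/8388608 → NEW=0, ERR=222501275/8388608
(3,1): OLD=7234943999/67108864 → NEW=0, ERR=7234943999/67108864
(3,2): OLD=86493077677/536870912 → NEW=255, ERR=-50409004883/536870912
(3,3): OLD=173551152011/2147483648 → NEW=0, ERR=173551152011/2147483648
(3,4): OLD=62126031291803/274877906944 → NEW=255, ERR=-7967834978917/274877906944
(3,5): OLD=403767897439361/2199023255552 → NEW=255, ERR=-156983032726399/2199023255552
(3,6): OLD=6905469359859231/35184372088832 → NEW=255, ERR=-2066545522792929/35184372088832
(4,0): OLD=35973592117/1073741824 → NEW=0, ERR=35973592117/1073741824
(4,1): OLD=1261011435185/17179869184 → NEW=0, ERR=1261011435185/17179869184
(4,2): OLD=32342657922815/274877906944 → NEW=0, ERR=32342657922815/274877906944
(4,3): OLD=434150283387813/2199023255552 → NEW=255, ERR=-126600646777947/2199023255552
(4,4): OLD=2206411932900767/17592186044416 → NEW=0, ERR=2206411932900767/17592186044416
(4,5): OLD=119760946007131871/562949953421312 → NEW=255, ERR=-23791292115302689/562949953421312
(4,6): OLD=1789677478129326793/9007199254740992 → NEW=255, ERR=-507158331829626167/9007199254740992
Row 0: ...#.##
Row 1: ..#.###
Row 2: ...#.##
Row 3: ..#.###
Row 4: ...#.##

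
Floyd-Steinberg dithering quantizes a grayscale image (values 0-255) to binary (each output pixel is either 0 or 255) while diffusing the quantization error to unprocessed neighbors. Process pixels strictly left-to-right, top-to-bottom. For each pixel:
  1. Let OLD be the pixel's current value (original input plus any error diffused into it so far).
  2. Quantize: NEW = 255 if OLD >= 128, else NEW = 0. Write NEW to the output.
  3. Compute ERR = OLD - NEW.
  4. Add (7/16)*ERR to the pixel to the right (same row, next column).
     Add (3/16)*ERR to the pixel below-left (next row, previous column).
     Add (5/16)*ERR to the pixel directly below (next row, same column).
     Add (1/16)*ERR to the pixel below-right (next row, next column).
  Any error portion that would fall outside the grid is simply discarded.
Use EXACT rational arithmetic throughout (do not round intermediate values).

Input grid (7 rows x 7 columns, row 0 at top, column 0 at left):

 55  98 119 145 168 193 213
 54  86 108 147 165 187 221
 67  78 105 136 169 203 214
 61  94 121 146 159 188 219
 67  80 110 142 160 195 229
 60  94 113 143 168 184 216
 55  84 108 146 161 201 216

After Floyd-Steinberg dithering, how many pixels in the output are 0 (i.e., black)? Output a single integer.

Answer: 21

Derivation:
(0,0): OLD=55 → NEW=0, ERR=55
(0,1): OLD=1953/16 → NEW=0, ERR=1953/16
(0,2): OLD=44135/256 → NEW=255, ERR=-21145/256
(0,3): OLD=445905/4096 → NEW=0, ERR=445905/4096
(0,4): OLD=14131383/65536 → NEW=255, ERR=-2580297/65536
(0,5): OLD=184313089/1048576 → NEW=255, ERR=-83073791/1048576
(0,6): OLD=2992030471/16777216 → NEW=255, ERR=-1286159609/16777216
(1,0): OLD=24083/256 → NEW=0, ERR=24083/256
(1,1): OLD=313861/2048 → NEW=255, ERR=-208379/2048
(1,2): OLD=4306665/65536 → NEW=0, ERR=4306665/65536
(1,3): OLD=51701429/262144 → NEW=255, ERR=-15145291/262144
(1,4): OLD=2002679039/16777216 → NEW=0, ERR=2002679039/16777216
(1,5): OLD=26525622703/134217728 → NEW=255, ERR=-7699897937/134217728
(1,6): OLD=358614771041/2147483648 → NEW=255, ERR=-188993559199/2147483648
(2,0): OLD=2533639/32768 → NEW=0, ERR=2533639/32768
(2,1): OLD=103004477/1048576 → NEW=0, ERR=103004477/1048576
(2,2): OLD=2538738679/16777216 → NEW=255, ERR=-1739451401/16777216
(2,3): OLD=13297556223/134217728 → NEW=0, ERR=13297556223/134217728
(2,4): OLD=252630354415/1073741824 → NEW=255, ERR=-21173810705/1073741824
(2,5): OLD=5751963943269/34359738368 → NEW=255, ERR=-3009769340571/34359738368
(2,6): OLD=79488700180243/549755813888 → NEW=255, ERR=-60699032361197/549755813888
(3,0): OLD=1737805847/16777216 → NEW=0, ERR=1737805847/16777216
(3,1): OLD=20858400459/134217728 → NEW=255, ERR=-13367120181/134217728
(3,2): OLD=74887432913/1073741824 → NEW=0, ERR=74887432913/1073741824
(3,3): OLD=847382214599/4294967296 → NEW=255, ERR=-247834445881/4294967296
(3,4): OLD=64519502097431/549755813888 → NEW=0, ERR=64519502097431/549755813888
(3,5): OLD=835791183723445/4398046511104 → NEW=255, ERR=-285710676608075/4398046511104
(3,6): OLD=10597568468610923/70368744177664 → NEW=255, ERR=-7346461296693397/70368744177664
(4,0): OLD=173292277753/2147483648 → NEW=0, ERR=173292277753/2147483648
(4,1): OLD=3564219145125/34359738368 → NEW=0, ERR=3564219145125/34359738368
(4,2): OLD=88034653342155/549755813888 → NEW=255, ERR=-52153079199285/549755813888
(4,3): OLD=478630240669225/4398046511104 → NEW=0, ERR=478630240669225/4398046511104
(4,4): OLD=8039638167300843/35184372088832 → NEW=255, ERR=-932376715351317/35184372088832
(4,5): OLD=169859466069138219/1125899906842624 → NEW=255, ERR=-117245010175730901/1125899906842624
(4,6): OLD=2643723350494119069/18014398509481984 → NEW=255, ERR=-1949948269423786851/18014398509481984
(5,0): OLD=57541388488895/549755813888 → NEW=0, ERR=57541388488895/549755813888
(5,1): OLD=701331790313365/4398046511104 → NEW=255, ERR=-420170070018155/4398046511104
(5,2): OLD=2408232603280611/35184372088832 → NEW=0, ERR=2408232603280611/35184372088832
(5,3): OLD=55184876987086351/281474976710656 → NEW=255, ERR=-16591242074130929/281474976710656
(5,4): OLD=2183478208145225477/18014398509481984 → NEW=0, ERR=2183478208145225477/18014398509481984
(5,5): OLD=26305957084170916149/144115188075855872 → NEW=255, ERR=-10443415875172331211/144115188075855872
(5,6): OLD=331952886784506545787/2305843009213693952 → NEW=255, ERR=-256037080564985411973/2305843009213693952
(6,0): OLD=4911426259272855/70368744177664 → NEW=0, ERR=4911426259272855/70368744177664
(6,1): OLD=117156663734500227/1125899906842624 → NEW=0, ERR=117156663734500227/1125899906842624
(6,2): OLD=2844310458876234793/18014398509481984 → NEW=255, ERR=-1749361161041671127/18014398509481984
(6,3): OLD=16155179522225834359/144115188075855872 → NEW=0, ERR=16155179522225834359/144115188075855872
(6,4): OLD=66480143237165319573/288230376151711744 → NEW=255, ERR=-7018602681521175147/288230376151711744
(6,5): OLD=5698450066399900069657/36893488147419103232 → NEW=255, ERR=-3709389411191971254503/36893488147419103232
(6,6): OLD=78381688249893672240415/590295810358705651712 → NEW=255, ERR=-72143743391576268946145/590295810358705651712
Output grid:
  Row 0: ..#.###  (3 black, running=3)
  Row 1: .#.#.##  (3 black, running=6)
  Row 2: ..#.###  (3 black, running=9)
  Row 3: .#.#.##  (3 black, running=12)
  Row 4: ..#.###  (3 black, running=15)
  Row 5: .#.#.##  (3 black, running=18)
  Row 6: ..#.###  (3 black, running=21)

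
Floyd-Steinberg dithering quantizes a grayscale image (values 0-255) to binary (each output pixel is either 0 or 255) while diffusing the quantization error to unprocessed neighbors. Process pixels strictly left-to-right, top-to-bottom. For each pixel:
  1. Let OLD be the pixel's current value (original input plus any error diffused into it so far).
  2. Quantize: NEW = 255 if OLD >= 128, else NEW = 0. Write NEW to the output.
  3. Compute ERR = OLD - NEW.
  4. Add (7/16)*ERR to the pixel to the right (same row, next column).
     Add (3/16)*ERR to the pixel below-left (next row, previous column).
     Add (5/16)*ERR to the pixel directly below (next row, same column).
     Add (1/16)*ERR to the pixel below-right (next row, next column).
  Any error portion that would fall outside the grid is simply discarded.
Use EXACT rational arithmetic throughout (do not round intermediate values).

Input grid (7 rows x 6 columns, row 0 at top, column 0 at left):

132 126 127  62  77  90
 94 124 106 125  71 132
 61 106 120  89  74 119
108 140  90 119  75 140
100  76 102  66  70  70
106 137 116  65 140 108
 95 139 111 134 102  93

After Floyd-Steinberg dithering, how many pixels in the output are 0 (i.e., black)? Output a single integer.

Answer: 25

Derivation:
(0,0): OLD=132 → NEW=255, ERR=-123
(0,1): OLD=1155/16 → NEW=0, ERR=1155/16
(0,2): OLD=40597/256 → NEW=255, ERR=-24683/256
(0,3): OLD=81171/4096 → NEW=0, ERR=81171/4096
(0,4): OLD=5614469/65536 → NEW=0, ERR=5614469/65536
(0,5): OLD=133673123/1048576 → NEW=0, ERR=133673123/1048576
(1,0): OLD=17689/256 → NEW=0, ERR=17689/256
(1,1): OLD=309295/2048 → NEW=255, ERR=-212945/2048
(1,2): OLD=2530139/65536 → NEW=0, ERR=2530139/65536
(1,3): OLD=41450303/262144 → NEW=255, ERR=-25396417/262144
(1,4): OLD=1351039325/16777216 → NEW=0, ERR=1351039325/16777216
(1,5): OLD=57021909371/268435456 → NEW=255, ERR=-11429131909/268435456
(2,0): OLD=2067573/32768 → NEW=0, ERR=2067573/32768
(2,1): OLD=118142679/1048576 → NEW=0, ERR=118142679/1048576
(2,2): OLD=2628890949/16777216 → NEW=255, ERR=-1649299131/16777216
(2,3): OLD=4459820893/134217728 → NEW=0, ERR=4459820893/134217728
(2,4): OLD=428054891671/4294967296 → NEW=0, ERR=428054891671/4294967296
(2,5): OLD=10605537487761/68719476736 → NEW=255, ERR=-6917929079919/68719476736
(3,0): OLD=2497179045/16777216 → NEW=255, ERR=-1781011035/16777216
(3,1): OLD=15338000449/134217728 → NEW=0, ERR=15338000449/134217728
(3,2): OLD=131584645907/1073741824 → NEW=0, ERR=131584645907/1073741824
(3,3): OLD=13437503257337/68719476736 → NEW=255, ERR=-4085963310343/68719476736
(3,4): OLD=34817830650969/549755813888 → NEW=0, ERR=34817830650969/549755813888
(3,5): OLD=1253251700603031/8796093022208 → NEW=255, ERR=-989752020060009/8796093022208
(4,0): OLD=189521924747/2147483648 → NEW=0, ERR=189521924747/2147483648
(4,1): OLD=5726572088079/34359738368 → NEW=255, ERR=-3035161195761/34359738368
(4,2): OLD=107360182281597/1099511627776 → NEW=0, ERR=107360182281597/1099511627776
(4,3): OLD=1929378151389777/17592186044416 → NEW=0, ERR=1929378151389777/17592186044416
(4,4): OLD=31795229605821537/281474976710656 → NEW=0, ERR=31795229605821537/281474976710656
(4,5): OLD=397284987240380167/4503599627370496 → NEW=0, ERR=397284987240380167/4503599627370496
(5,0): OLD=64330386664605/549755813888 → NEW=0, ERR=64330386664605/549755813888
(5,1): OLD=3244244882382957/17592186044416 → NEW=255, ERR=-1241762558943123/17592186044416
(5,2): OLD=18390852945150847/140737488355328 → NEW=255, ERR=-17497206585457793/140737488355328
(5,3): OLD=324993231175408741/4503599627370496 → NEW=0, ERR=324993231175408741/4503599627370496
(5,4): OLD=2074051240060052325/9007199254740992 → NEW=255, ERR=-222784569898900635/9007199254740992
(5,5): OLD=18995245542690220585/144115188075855872 → NEW=255, ERR=-17754127416653026775/144115188075855872
(6,0): OLD=33307696977019751/281474976710656 → NEW=0, ERR=33307696977019751/281474976710656
(6,1): OLD=687767140787718363/4503599627370496 → NEW=255, ERR=-460650764191758117/4503599627370496
(6,2): OLD=657843253407808483/18014398509481984 → NEW=0, ERR=657843253407808483/18014398509481984
(6,3): OLD=46151287939360206583/288230376151711744 → NEW=255, ERR=-27347457979326288137/288230376151711744
(6,4): OLD=157589039135793446423/4611686018427387904 → NEW=0, ERR=157589039135793446423/4611686018427387904
(6,5): OLD=5010585982917785916993/73786976294838206464 → NEW=0, ERR=5010585982917785916993/73786976294838206464
Output grid:
  Row 0: #.#...  (4 black, running=4)
  Row 1: .#.#.#  (3 black, running=7)
  Row 2: ..#..#  (4 black, running=11)
  Row 3: #..#.#  (3 black, running=14)
  Row 4: .#....  (5 black, running=19)
  Row 5: .##.##  (2 black, running=21)
  Row 6: .#.#..  (4 black, running=25)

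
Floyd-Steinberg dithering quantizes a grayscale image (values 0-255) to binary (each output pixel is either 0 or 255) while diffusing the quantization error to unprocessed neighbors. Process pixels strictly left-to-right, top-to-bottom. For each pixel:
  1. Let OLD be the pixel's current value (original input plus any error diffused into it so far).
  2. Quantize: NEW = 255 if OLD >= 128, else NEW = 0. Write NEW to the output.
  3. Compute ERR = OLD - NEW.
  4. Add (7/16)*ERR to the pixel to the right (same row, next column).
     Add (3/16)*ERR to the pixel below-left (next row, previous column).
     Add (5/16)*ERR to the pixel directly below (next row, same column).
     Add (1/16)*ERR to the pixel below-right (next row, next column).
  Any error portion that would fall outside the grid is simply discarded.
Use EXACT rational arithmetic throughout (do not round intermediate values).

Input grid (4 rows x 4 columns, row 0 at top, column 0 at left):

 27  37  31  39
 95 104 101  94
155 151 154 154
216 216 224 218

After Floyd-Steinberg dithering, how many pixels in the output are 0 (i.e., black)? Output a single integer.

Answer: 8

Derivation:
(0,0): OLD=27 → NEW=0, ERR=27
(0,1): OLD=781/16 → NEW=0, ERR=781/16
(0,2): OLD=13403/256 → NEW=0, ERR=13403/256
(0,3): OLD=253565/4096 → NEW=0, ERR=253565/4096
(1,0): OLD=28823/256 → NEW=0, ERR=28823/256
(1,1): OLD=368673/2048 → NEW=255, ERR=-153567/2048
(1,2): OLD=6502069/65536 → NEW=0, ERR=6502069/65536
(1,3): OLD=167796995/1048576 → NEW=255, ERR=-99589885/1048576
(2,0): OLD=5771259/32768 → NEW=255, ERR=-2584581/32768
(2,1): OLD=124465017/1048576 → NEW=0, ERR=124465017/1048576
(2,2): OLD=449714493/2097152 → NEW=255, ERR=-85059267/2097152
(2,3): OLD=3784135017/33554432 → NEW=0, ERR=3784135017/33554432
(3,0): OLD=3583740747/16777216 → NEW=255, ERR=-694449333/16777216
(3,1): OLD=59713386645/268435456 → NEW=255, ERR=-8737654635/268435456
(3,2): OLD=969153445739/4294967296 → NEW=255, ERR=-126063214741/4294967296
(3,3): OLD=16346048457325/68719476736 → NEW=255, ERR=-1177418110355/68719476736
Output grid:
  Row 0: ....  (4 black, running=4)
  Row 1: .#.#  (2 black, running=6)
  Row 2: #.#.  (2 black, running=8)
  Row 3: ####  (0 black, running=8)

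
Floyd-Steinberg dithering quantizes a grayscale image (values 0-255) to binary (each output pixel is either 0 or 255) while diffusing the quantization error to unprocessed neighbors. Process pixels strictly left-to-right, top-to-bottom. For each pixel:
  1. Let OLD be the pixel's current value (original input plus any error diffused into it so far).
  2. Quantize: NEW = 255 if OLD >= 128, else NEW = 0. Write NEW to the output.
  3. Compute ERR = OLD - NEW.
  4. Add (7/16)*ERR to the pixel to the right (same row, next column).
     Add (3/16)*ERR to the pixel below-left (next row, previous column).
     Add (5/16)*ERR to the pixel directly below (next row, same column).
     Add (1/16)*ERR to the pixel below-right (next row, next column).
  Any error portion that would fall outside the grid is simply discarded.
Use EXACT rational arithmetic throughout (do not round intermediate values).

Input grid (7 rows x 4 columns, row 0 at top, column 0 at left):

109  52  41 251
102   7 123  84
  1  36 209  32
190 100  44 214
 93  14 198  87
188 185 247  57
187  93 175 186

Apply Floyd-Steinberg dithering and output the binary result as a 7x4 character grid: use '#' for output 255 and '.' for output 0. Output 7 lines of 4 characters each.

(0,0): OLD=109 → NEW=0, ERR=109
(0,1): OLD=1595/16 → NEW=0, ERR=1595/16
(0,2): OLD=21661/256 → NEW=0, ERR=21661/256
(0,3): OLD=1179723/4096 → NEW=255, ERR=135243/4096
(1,0): OLD=39617/256 → NEW=255, ERR=-25663/256
(1,1): OLD=34759/2048 → NEW=0, ERR=34759/2048
(1,2): OLD=11094483/65536 → NEW=255, ERR=-5617197/65536
(1,3): OLD=65124661/1048576 → NEW=0, ERR=65124661/1048576
(2,0): OLD=-889475/32768 → NEW=0, ERR=-889475/32768
(2,1): OLD=7436207/1048576 → NEW=0, ERR=7436207/1048576
(2,2): OLD=415285803/2097152 → NEW=255, ERR=-119487957/2097152
(2,3): OLD=708822431/33554432 → NEW=0, ERR=708822431/33554432
(3,0): OLD=3067663661/16777216 → NEW=255, ERR=-1210526419/16777216
(3,1): OLD=15641635059/268435456 → NEW=0, ERR=15641635059/268435456
(3,2): OLD=240913121293/4294967296 → NEW=0, ERR=240913121293/4294967296
(3,3): OLD=16601294890459/68719476736 → NEW=255, ERR=-922171677221/68719476736
(4,0): OLD=349514750185/4294967296 → NEW=0, ERR=349514750185/4294967296
(4,1): OLD=2536425665467/34359738368 → NEW=0, ERR=2536425665467/34359738368
(4,2): OLD=273724054863067/1099511627776 → NEW=255, ERR=-6651410219813/1099511627776
(4,3): OLD=1471860339198829/17592186044416 → NEW=0, ERR=1471860339198829/17592186044416
(5,0): OLD=124943960014745/549755813888 → NEW=255, ERR=-15243772526695/549755813888
(5,1): OLD=3516491254705871/17592186044416 → NEW=255, ERR=-969516186620209/17592186044416
(5,2): OLD=2122494502560035/8796093022208 → NEW=255, ERR=-120509218103005/8796093022208
(5,3): OLD=21609823751542459/281474976710656 → NEW=0, ERR=21609823751542459/281474976710656
(6,0): OLD=47288268480760845/281474976710656 → NEW=255, ERR=-24487850580456435/281474976710656
(6,1): OLD=150484819881088043/4503599627370496 → NEW=0, ERR=150484819881088043/4503599627370496
(6,2): OLD=14144044493760576829/72057594037927936 → NEW=255, ERR=-4230641985911046851/72057594037927936
(6,3): OLD=211502268842770740139/1152921504606846976 → NEW=255, ERR=-82492714831975238741/1152921504606846976
Row 0: ...#
Row 1: #.#.
Row 2: ..#.
Row 3: #..#
Row 4: ..#.
Row 5: ###.
Row 6: #.##

Answer: ...#
#.#.
..#.
#..#
..#.
###.
#.##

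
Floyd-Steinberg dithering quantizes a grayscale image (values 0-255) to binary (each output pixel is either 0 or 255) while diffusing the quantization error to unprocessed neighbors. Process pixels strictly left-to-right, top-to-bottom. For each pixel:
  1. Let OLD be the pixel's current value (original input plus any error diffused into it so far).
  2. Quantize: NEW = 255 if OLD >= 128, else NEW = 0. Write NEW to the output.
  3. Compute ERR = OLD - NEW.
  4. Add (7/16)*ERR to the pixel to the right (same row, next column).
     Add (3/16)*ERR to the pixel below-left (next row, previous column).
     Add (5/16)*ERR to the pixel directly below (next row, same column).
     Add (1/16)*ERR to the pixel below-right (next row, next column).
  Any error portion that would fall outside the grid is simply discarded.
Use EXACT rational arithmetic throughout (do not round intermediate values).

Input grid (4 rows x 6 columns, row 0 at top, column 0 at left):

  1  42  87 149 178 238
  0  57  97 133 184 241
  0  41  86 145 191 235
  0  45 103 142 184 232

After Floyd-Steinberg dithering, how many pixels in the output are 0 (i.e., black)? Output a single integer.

Answer: 13

Derivation:
(0,0): OLD=1 → NEW=0, ERR=1
(0,1): OLD=679/16 → NEW=0, ERR=679/16
(0,2): OLD=27025/256 → NEW=0, ERR=27025/256
(0,3): OLD=799479/4096 → NEW=255, ERR=-245001/4096
(0,4): OLD=9950401/65536 → NEW=255, ERR=-6761279/65536
(0,5): OLD=202232135/1048576 → NEW=255, ERR=-65154745/1048576
(1,0): OLD=2117/256 → NEW=0, ERR=2117/256
(1,1): OLD=191971/2048 → NEW=0, ERR=191971/2048
(1,2): OLD=10645407/65536 → NEW=255, ERR=-6066273/65536
(1,3): OLD=16007795/262144 → NEW=0, ERR=16007795/262144
(1,4): OLD=2736139193/16777216 → NEW=255, ERR=-1542050887/16777216
(1,5): OLD=46955321663/268435456 → NEW=255, ERR=-21495719617/268435456
(2,0): OLD=660593/32768 → NEW=0, ERR=660593/32768
(2,1): OLD=65298411/1048576 → NEW=0, ERR=65298411/1048576
(2,2): OLD=1705010305/16777216 → NEW=0, ERR=1705010305/16777216
(2,3): OLD=24900794553/134217728 → NEW=255, ERR=-9324726087/134217728
(2,4): OLD=518333340587/4294967296 → NEW=0, ERR=518333340587/4294967296
(2,5): OLD=17662987820637/68719476736 → NEW=255, ERR=139521252957/68719476736
(3,0): OLD=301590113/16777216 → NEW=0, ERR=301590113/16777216
(3,1): OLD=12433926861/134217728 → NEW=0, ERR=12433926861/134217728
(3,2): OLD=178406367159/1073741824 → NEW=255, ERR=-95397797961/1073741824
(3,3): OLD=7586553839525/68719476736 → NEW=0, ERR=7586553839525/68719476736
(3,4): OLD=146263493818373/549755813888 → NEW=255, ERR=6075761276933/549755813888
(3,5): OLD=2155151427804203/8796093022208 → NEW=255, ERR=-87852292858837/8796093022208
Output grid:
  Row 0: ...###  (3 black, running=3)
  Row 1: ..#.##  (3 black, running=6)
  Row 2: ...#.#  (4 black, running=10)
  Row 3: ..#.##  (3 black, running=13)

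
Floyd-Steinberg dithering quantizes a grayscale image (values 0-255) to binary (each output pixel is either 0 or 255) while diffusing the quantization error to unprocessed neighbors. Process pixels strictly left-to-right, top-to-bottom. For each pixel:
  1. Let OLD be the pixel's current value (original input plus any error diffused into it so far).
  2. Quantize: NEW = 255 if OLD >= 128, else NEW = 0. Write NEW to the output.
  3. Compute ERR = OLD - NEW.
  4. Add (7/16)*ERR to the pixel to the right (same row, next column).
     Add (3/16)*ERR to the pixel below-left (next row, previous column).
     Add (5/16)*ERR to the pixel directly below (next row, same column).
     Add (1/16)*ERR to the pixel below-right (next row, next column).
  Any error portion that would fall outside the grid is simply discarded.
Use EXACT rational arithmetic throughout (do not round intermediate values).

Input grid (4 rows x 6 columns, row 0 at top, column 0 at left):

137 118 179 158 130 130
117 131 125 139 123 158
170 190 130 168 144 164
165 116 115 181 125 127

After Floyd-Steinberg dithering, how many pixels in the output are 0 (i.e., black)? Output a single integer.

Answer: 10

Derivation:
(0,0): OLD=137 → NEW=255, ERR=-118
(0,1): OLD=531/8 → NEW=0, ERR=531/8
(0,2): OLD=26629/128 → NEW=255, ERR=-6011/128
(0,3): OLD=281507/2048 → NEW=255, ERR=-240733/2048
(0,4): OLD=2574709/32768 → NEW=0, ERR=2574709/32768
(0,5): OLD=86180403/524288 → NEW=255, ERR=-47513037/524288
(1,0): OLD=11849/128 → NEW=0, ERR=11849/128
(1,1): OLD=180287/1024 → NEW=255, ERR=-80833/1024
(1,2): OLD=1897195/32768 → NEW=0, ERR=1897195/32768
(1,3): OLD=18270767/131072 → NEW=255, ERR=-15152593/131072
(1,4): OLD=609336141/8388608 → NEW=0, ERR=609336141/8388608
(1,5): OLD=22329836555/134217728 → NEW=255, ERR=-11895684085/134217728
(2,0): OLD=3016741/16384 → NEW=255, ERR=-1161179/16384
(2,1): OLD=79149863/524288 → NEW=255, ERR=-54543577/524288
(2,2): OLD=637271989/8388608 → NEW=0, ERR=637271989/8388608
(2,3): OLD=12237171405/67108864 → NEW=255, ERR=-4875588915/67108864
(2,4): OLD=238522984295/2147483648 → NEW=0, ERR=238522984295/2147483648
(2,5): OLD=6508993307713/34359738368 → NEW=255, ERR=-2252739976127/34359738368
(3,0): OLD=1034700949/8388608 → NEW=0, ERR=1034700949/8388608
(3,1): OLD=9882984625/67108864 → NEW=255, ERR=-7229775695/67108864
(3,2): OLD=38377207427/536870912 → NEW=0, ERR=38377207427/536870912
(3,3): OLD=7392290808233/34359738368 → NEW=255, ERR=-1369442475607/34359738368
(3,4): OLD=34480348348745/274877906944 → NEW=0, ERR=34480348348745/274877906944
(3,5): OLD=740335688296103/4398046511104 → NEW=255, ERR=-381166172035417/4398046511104
Output grid:
  Row 0: #.##.#  (2 black, running=2)
  Row 1: .#.#.#  (3 black, running=5)
  Row 2: ##.#.#  (2 black, running=7)
  Row 3: .#.#.#  (3 black, running=10)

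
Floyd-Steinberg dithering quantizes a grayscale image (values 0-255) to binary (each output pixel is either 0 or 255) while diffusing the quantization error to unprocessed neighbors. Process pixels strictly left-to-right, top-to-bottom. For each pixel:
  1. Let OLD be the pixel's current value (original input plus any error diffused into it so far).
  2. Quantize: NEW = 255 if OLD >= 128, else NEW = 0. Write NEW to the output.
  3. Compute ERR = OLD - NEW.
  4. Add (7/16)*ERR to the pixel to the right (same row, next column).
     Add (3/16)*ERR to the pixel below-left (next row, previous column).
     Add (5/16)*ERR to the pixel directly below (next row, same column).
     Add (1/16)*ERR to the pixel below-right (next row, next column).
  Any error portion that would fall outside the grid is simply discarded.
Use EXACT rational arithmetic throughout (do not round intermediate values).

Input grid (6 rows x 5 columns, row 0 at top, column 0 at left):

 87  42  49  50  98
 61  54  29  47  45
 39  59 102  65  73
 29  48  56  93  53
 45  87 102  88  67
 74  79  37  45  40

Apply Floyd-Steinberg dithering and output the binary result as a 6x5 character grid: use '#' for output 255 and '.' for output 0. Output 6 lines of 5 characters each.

Answer: ....#
.#...
..#..
...#.
.#...
...#.

Derivation:
(0,0): OLD=87 → NEW=0, ERR=87
(0,1): OLD=1281/16 → NEW=0, ERR=1281/16
(0,2): OLD=21511/256 → NEW=0, ERR=21511/256
(0,3): OLD=355377/4096 → NEW=0, ERR=355377/4096
(0,4): OLD=8910167/65536 → NEW=255, ERR=-7801513/65536
(1,0): OLD=26419/256 → NEW=0, ERR=26419/256
(1,1): OLD=297701/2048 → NEW=255, ERR=-224539/2048
(1,2): OLD=1871945/65536 → NEW=0, ERR=1871945/65536
(1,3): OLD=18229781/262144 → NEW=0, ERR=18229781/262144
(1,4): OLD=183066015/4194304 → NEW=0, ERR=183066015/4194304
(2,0): OLD=1661095/32768 → NEW=0, ERR=1661095/32768
(2,1): OLD=61574173/1048576 → NEW=0, ERR=61574173/1048576
(2,2): OLD=2395844247/16777216 → NEW=255, ERR=-1882345833/16777216
(2,3): OLD=12781423829/268435456 → NEW=0, ERR=12781423829/268435456
(2,4): OLD=480250999955/4294967296 → NEW=0, ERR=480250999955/4294967296
(3,0): OLD=937036983/16777216 → NEW=0, ERR=937036983/16777216
(3,1): OLD=9786768875/134217728 → NEW=0, ERR=9786768875/134217728
(3,2): OLD=281052525961/4294967296 → NEW=0, ERR=281052525961/4294967296
(3,3): OLD=1292458173889/8589934592 → NEW=255, ERR=-897975147071/8589934592
(3,4): OLD=6209954066597/137438953472 → NEW=0, ERR=6209954066597/137438953472
(4,0): OLD=163478550105/2147483648 → NEW=0, ERR=163478550105/2147483648
(4,1): OLD=10916216243033/68719476736 → NEW=255, ERR=-6607250324647/68719476736
(4,2): OLD=71843057971799/1099511627776 → NEW=0, ERR=71843057971799/1099511627776
(4,3): OLD=1697298027830105/17592186044416 → NEW=0, ERR=1697298027830105/17592186044416
(4,4): OLD=32875227135845359/281474976710656 → NEW=0, ERR=32875227135845359/281474976710656
(5,0): OLD=87698677498283/1099511627776 → NEW=0, ERR=87698677498283/1099511627776
(5,1): OLD=887161802797121/8796093022208 → NEW=0, ERR=887161802797121/8796093022208
(5,2): OLD=31982722015578569/281474976710656 → NEW=0, ERR=31982722015578569/281474976710656
(5,3): OLD=169835595953861831/1125899906842624 → NEW=255, ERR=-117268880291007289/1125899906842624
(5,4): OLD=665825394840262237/18014398509481984 → NEW=0, ERR=665825394840262237/18014398509481984
Row 0: ....#
Row 1: .#...
Row 2: ..#..
Row 3: ...#.
Row 4: .#...
Row 5: ...#.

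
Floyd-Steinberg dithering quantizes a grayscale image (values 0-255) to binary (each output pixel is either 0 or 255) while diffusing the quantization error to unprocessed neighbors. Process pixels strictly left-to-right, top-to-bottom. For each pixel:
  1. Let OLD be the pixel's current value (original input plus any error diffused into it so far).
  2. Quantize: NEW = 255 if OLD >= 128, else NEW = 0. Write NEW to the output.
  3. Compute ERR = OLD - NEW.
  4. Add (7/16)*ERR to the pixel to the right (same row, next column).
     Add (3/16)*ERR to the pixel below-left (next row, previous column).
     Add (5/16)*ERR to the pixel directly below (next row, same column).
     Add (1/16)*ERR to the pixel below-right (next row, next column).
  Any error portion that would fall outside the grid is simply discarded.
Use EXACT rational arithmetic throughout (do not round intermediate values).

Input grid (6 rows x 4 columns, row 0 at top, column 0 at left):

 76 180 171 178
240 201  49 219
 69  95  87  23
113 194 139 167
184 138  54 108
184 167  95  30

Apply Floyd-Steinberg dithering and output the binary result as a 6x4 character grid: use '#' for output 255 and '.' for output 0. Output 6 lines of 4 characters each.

Answer: .###
##.#
....
####
#...
##..

Derivation:
(0,0): OLD=76 → NEW=0, ERR=76
(0,1): OLD=853/4 → NEW=255, ERR=-167/4
(0,2): OLD=9775/64 → NEW=255, ERR=-6545/64
(0,3): OLD=136457/1024 → NEW=255, ERR=-124663/1024
(1,0): OLD=16379/64 → NEW=255, ERR=59/64
(1,1): OLD=89053/512 → NEW=255, ERR=-41507/512
(1,2): OLD=-718623/16384 → NEW=0, ERR=-718623/16384
(1,3): OLD=40730615/262144 → NEW=255, ERR=-26116105/262144
(2,0): OLD=443087/8192 → NEW=0, ERR=443087/8192
(2,1): OLD=22325013/262144 → NEW=0, ERR=22325013/262144
(2,2): OLD=45511225/524288 → NEW=0, ERR=45511225/524288
(2,3): OLD=227359573/8388608 → NEW=0, ERR=227359573/8388608
(3,0): OLD=611825311/4194304 → NEW=255, ERR=-457722209/4194304
(3,1): OLD=12920195137/67108864 → NEW=255, ERR=-4192565183/67108864
(3,2): OLD=160201174335/1073741824 → NEW=255, ERR=-113602990785/1073741824
(3,3): OLD=2312534333753/17179869184 → NEW=255, ERR=-2068332308167/17179869184
(4,0): OLD=148373023347/1073741824 → NEW=255, ERR=-125431141773/1073741824
(4,1): OLD=349706441241/8589934592 → NEW=0, ERR=349706441241/8589934592
(4,2): OLD=3372764278201/274877906944 → NEW=0, ERR=3372764278201/274877906944
(4,3): OLD=304049422852319/4398046511104 → NEW=0, ERR=304049422852319/4398046511104
(5,0): OLD=21320641091651/137438953472 → NEW=255, ERR=-13726292043709/137438953472
(5,1): OLD=576266629881717/4398046511104 → NEW=255, ERR=-545235230449803/4398046511104
(5,2): OLD=132168849764309/2199023255552 → NEW=0, ERR=132168849764309/2199023255552
(5,3): OLD=5535637564743057/70368744177664 → NEW=0, ERR=5535637564743057/70368744177664
Row 0: .###
Row 1: ##.#
Row 2: ....
Row 3: ####
Row 4: #...
Row 5: ##..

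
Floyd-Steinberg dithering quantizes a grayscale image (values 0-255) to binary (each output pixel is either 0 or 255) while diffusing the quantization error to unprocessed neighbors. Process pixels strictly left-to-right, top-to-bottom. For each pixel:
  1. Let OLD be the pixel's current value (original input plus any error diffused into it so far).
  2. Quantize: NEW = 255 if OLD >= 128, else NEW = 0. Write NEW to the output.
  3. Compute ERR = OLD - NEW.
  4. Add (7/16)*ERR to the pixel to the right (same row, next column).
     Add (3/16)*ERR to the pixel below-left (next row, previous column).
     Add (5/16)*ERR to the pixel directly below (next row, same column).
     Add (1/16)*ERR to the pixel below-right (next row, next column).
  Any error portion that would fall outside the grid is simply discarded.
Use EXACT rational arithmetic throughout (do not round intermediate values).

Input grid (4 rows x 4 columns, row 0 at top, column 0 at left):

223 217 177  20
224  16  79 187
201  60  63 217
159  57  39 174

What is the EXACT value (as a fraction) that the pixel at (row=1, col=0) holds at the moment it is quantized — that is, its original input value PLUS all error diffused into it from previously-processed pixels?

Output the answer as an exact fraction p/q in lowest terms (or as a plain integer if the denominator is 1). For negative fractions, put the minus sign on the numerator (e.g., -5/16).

(0,0): OLD=223 → NEW=255, ERR=-32
(0,1): OLD=203 → NEW=255, ERR=-52
(0,2): OLD=617/4 → NEW=255, ERR=-403/4
(0,3): OLD=-1541/64 → NEW=0, ERR=-1541/64
(1,0): OLD=817/4 → NEW=255, ERR=-203/4
Target (1,0): original=224, with diffused error = 817/4

Answer: 817/4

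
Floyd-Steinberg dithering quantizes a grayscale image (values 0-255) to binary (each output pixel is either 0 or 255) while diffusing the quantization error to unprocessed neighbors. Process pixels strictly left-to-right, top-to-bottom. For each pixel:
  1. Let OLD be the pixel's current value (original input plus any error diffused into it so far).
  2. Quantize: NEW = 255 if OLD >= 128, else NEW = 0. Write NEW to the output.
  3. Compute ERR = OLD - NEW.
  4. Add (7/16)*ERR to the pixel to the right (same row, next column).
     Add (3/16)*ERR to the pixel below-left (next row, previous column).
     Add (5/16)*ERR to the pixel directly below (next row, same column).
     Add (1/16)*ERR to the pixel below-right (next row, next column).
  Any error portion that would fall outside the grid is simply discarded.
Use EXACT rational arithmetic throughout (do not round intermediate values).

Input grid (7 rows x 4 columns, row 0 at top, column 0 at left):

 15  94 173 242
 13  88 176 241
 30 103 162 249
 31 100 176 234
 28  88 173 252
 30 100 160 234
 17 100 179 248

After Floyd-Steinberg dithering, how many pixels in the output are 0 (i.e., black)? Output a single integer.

(0,0): OLD=15 → NEW=0, ERR=15
(0,1): OLD=1609/16 → NEW=0, ERR=1609/16
(0,2): OLD=55551/256 → NEW=255, ERR=-9729/256
(0,3): OLD=923129/4096 → NEW=255, ERR=-121351/4096
(1,0): OLD=9355/256 → NEW=0, ERR=9355/256
(1,1): OLD=264653/2048 → NEW=255, ERR=-257587/2048
(1,2): OLD=7197649/65536 → NEW=0, ERR=7197649/65536
(1,3): OLD=290891655/1048576 → NEW=255, ERR=23504775/1048576
(2,0): OLD=584479/32768 → NEW=0, ERR=584479/32768
(2,1): OLD=98959941/1048576 → NEW=0, ERR=98959941/1048576
(2,2): OLD=490633785/2097152 → NEW=255, ERR=-44139975/2097152
(2,3): OLD=8511446261/33554432 → NEW=255, ERR=-44933899/33554432
(3,0): OLD=910490159/16777216 → NEW=0, ERR=910490159/16777216
(3,1): OLD=40373665841/268435456 → NEW=255, ERR=-28077375439/268435456
(3,2): OLD=555378363343/4294967296 → NEW=255, ERR=-539838297137/4294967296
(3,3): OLD=12182333112105/68719476736 → NEW=255, ERR=-5341133455575/68719476736
(4,0): OLD=108866170691/4294967296 → NEW=0, ERR=108866170691/4294967296
(4,1): OLD=1588378850889/34359738368 → NEW=0, ERR=1588378850889/34359738368
(4,2): OLD=146054543267625/1099511627776 → NEW=255, ERR=-134320921815255/1099511627776
(4,3): OLD=2927495149972975/17592186044416 → NEW=255, ERR=-1558512291353105/17592186044416
(5,0): OLD=25612457796947/549755813888 → NEW=0, ERR=25612457796947/549755813888
(5,1): OLD=1996840603992229/17592186044416 → NEW=0, ERR=1996840603992229/17592186044416
(5,2): OLD=1387684995438313/8796093022208 → NEW=255, ERR=-855318725224727/8796093022208
(5,3): OLD=43948986191337721/281474976710656 → NEW=255, ERR=-27827132869879559/281474976710656
(6,0): OLD=14873589663569359/281474976710656 → NEW=0, ERR=14873589663569359/281474976710656
(6,1): OLD=645225319471876505/4503599627370496 → NEW=255, ERR=-503192585507599975/4503599627370496
(6,2): OLD=6361834114528391391/72057594037927936 → NEW=0, ERR=6361834114528391391/72057594037927936
(6,3): OLD=287831870873709990681/1152921504606846976 → NEW=255, ERR=-6163112801035988199/1152921504606846976
Output grid:
  Row 0: ..##  (2 black, running=2)
  Row 1: .#.#  (2 black, running=4)
  Row 2: ..##  (2 black, running=6)
  Row 3: .###  (1 black, running=7)
  Row 4: ..##  (2 black, running=9)
  Row 5: ..##  (2 black, running=11)
  Row 6: .#.#  (2 black, running=13)

Answer: 13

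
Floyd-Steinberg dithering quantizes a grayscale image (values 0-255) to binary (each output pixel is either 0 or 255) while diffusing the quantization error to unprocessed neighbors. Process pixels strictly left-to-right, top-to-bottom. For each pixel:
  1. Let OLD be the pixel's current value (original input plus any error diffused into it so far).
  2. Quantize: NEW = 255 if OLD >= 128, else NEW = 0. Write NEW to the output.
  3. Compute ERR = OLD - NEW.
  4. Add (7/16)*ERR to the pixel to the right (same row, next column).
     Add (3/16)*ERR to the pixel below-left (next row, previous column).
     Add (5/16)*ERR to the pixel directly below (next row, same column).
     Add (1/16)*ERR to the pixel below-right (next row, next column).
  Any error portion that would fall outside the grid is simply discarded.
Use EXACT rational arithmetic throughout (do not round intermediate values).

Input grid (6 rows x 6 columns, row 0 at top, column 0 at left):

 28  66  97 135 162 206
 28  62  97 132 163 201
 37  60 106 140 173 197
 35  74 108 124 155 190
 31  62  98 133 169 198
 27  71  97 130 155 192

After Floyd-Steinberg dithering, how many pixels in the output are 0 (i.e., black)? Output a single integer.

(0,0): OLD=28 → NEW=0, ERR=28
(0,1): OLD=313/4 → NEW=0, ERR=313/4
(0,2): OLD=8399/64 → NEW=255, ERR=-7921/64
(0,3): OLD=82793/1024 → NEW=0, ERR=82793/1024
(0,4): OLD=3233759/16384 → NEW=255, ERR=-944161/16384
(0,5): OLD=47392537/262144 → NEW=255, ERR=-19454183/262144
(1,0): OLD=3291/64 → NEW=0, ERR=3291/64
(1,1): OLD=44797/512 → NEW=0, ERR=44797/512
(1,2): OLD=1911233/16384 → NEW=0, ERR=1911233/16384
(1,3): OLD=12436205/65536 → NEW=255, ERR=-4275475/65536
(1,4): OLD=451257831/4194304 → NEW=0, ERR=451257831/4194304
(1,5): OLD=14849646625/67108864 → NEW=255, ERR=-2263113695/67108864
(2,0): OLD=569135/8192 → NEW=0, ERR=569135/8192
(2,1): OLD=37440245/262144 → NEW=255, ERR=-29406475/262144
(2,2): OLD=363279903/4194304 → NEW=0, ERR=363279903/4194304
(2,3): OLD=6206548711/33554432 → NEW=255, ERR=-2349831449/33554432
(2,4): OLD=177792894261/1073741824 → NEW=255, ERR=-96011270859/1073741824
(2,5): OLD=2646828242371/17179869184 → NEW=255, ERR=-1734038399549/17179869184
(3,0): OLD=149642815/4194304 → NEW=0, ERR=149642815/4194304
(3,1): OLD=2521137235/33554432 → NEW=0, ERR=2521137235/33554432
(3,2): OLD=39673846057/268435456 → NEW=255, ERR=-28777195223/268435456
(3,3): OLD=753535123323/17179869184 → NEW=0, ERR=753535123323/17179869184
(3,4): OLD=16897345435163/137438953472 → NEW=0, ERR=16897345435163/137438953472
(3,5): OLD=454444857949109/2199023255552 → NEW=255, ERR=-106306072216651/2199023255552
(4,0): OLD=30192122577/536870912 → NEW=0, ERR=30192122577/536870912
(4,1): OLD=792102890525/8589934592 → NEW=0, ERR=792102890525/8589934592
(4,2): OLD=32370200510791/274877906944 → NEW=0, ERR=32370200510791/274877906944
(4,3): OLD=943730624120835/4398046511104 → NEW=255, ERR=-177771236210685/4398046511104
(4,4): OLD=12906562940447283/70368744177664 → NEW=255, ERR=-5037466824857037/70368744177664
(4,5): OLD=179308383088979589/1125899906842624 → NEW=255, ERR=-107796093155889531/1125899906842624
(5,0): OLD=8502530221479/137438953472 → NEW=0, ERR=8502530221479/137438953472
(5,1): OLD=670602156164887/4398046511104 → NEW=255, ERR=-450899704166633/4398046511104
(5,2): OLD=3065664634123501/35184372088832 → NEW=0, ERR=3065664634123501/35184372088832
(5,3): OLD=168238964726606719/1125899906842624 → NEW=255, ERR=-118865511518262401/1125899906842624
(5,4): OLD=148534765801962975/2251799813685248 → NEW=0, ERR=148534765801962975/2251799813685248
(5,5): OLD=6718112518300502187/36028797018963968 → NEW=255, ERR=-2469230721535309653/36028797018963968
Output grid:
  Row 0: ..#.##  (3 black, running=3)
  Row 1: ...#.#  (4 black, running=7)
  Row 2: .#.###  (2 black, running=9)
  Row 3: ..#..#  (4 black, running=13)
  Row 4: ...###  (3 black, running=16)
  Row 5: .#.#.#  (3 black, running=19)

Answer: 19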